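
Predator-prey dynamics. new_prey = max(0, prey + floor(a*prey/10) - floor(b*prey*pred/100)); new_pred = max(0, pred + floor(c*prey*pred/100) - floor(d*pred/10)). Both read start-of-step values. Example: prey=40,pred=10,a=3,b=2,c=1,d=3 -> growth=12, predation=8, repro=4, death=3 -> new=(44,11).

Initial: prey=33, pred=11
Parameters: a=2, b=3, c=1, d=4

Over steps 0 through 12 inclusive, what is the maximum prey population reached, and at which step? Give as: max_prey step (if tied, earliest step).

Answer: 45 12

Derivation:
Step 1: prey: 33+6-10=29; pred: 11+3-4=10
Step 2: prey: 29+5-8=26; pred: 10+2-4=8
Step 3: prey: 26+5-6=25; pred: 8+2-3=7
Step 4: prey: 25+5-5=25; pred: 7+1-2=6
Step 5: prey: 25+5-4=26; pred: 6+1-2=5
Step 6: prey: 26+5-3=28; pred: 5+1-2=4
Step 7: prey: 28+5-3=30; pred: 4+1-1=4
Step 8: prey: 30+6-3=33; pred: 4+1-1=4
Step 9: prey: 33+6-3=36; pred: 4+1-1=4
Step 10: prey: 36+7-4=39; pred: 4+1-1=4
Step 11: prey: 39+7-4=42; pred: 4+1-1=4
Step 12: prey: 42+8-5=45; pred: 4+1-1=4
Max prey = 45 at step 12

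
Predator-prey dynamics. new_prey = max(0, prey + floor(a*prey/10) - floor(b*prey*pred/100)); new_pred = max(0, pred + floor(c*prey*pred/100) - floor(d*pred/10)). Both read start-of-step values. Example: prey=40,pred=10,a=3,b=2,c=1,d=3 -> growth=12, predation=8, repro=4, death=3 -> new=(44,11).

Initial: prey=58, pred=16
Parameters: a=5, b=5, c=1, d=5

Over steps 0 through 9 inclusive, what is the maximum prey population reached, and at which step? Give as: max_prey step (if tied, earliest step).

Step 1: prey: 58+29-46=41; pred: 16+9-8=17
Step 2: prey: 41+20-34=27; pred: 17+6-8=15
Step 3: prey: 27+13-20=20; pred: 15+4-7=12
Step 4: prey: 20+10-12=18; pred: 12+2-6=8
Step 5: prey: 18+9-7=20; pred: 8+1-4=5
Step 6: prey: 20+10-5=25; pred: 5+1-2=4
Step 7: prey: 25+12-5=32; pred: 4+1-2=3
Step 8: prey: 32+16-4=44; pred: 3+0-1=2
Step 9: prey: 44+22-4=62; pred: 2+0-1=1
Max prey = 62 at step 9

Answer: 62 9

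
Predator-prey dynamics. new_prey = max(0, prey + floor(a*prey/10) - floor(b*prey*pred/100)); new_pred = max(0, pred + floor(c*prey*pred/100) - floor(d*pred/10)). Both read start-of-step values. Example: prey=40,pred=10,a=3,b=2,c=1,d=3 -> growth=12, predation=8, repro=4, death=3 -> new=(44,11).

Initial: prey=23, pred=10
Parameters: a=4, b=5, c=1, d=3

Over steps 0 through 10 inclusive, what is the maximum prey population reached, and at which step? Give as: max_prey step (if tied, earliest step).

Step 1: prey: 23+9-11=21; pred: 10+2-3=9
Step 2: prey: 21+8-9=20; pred: 9+1-2=8
Step 3: prey: 20+8-8=20; pred: 8+1-2=7
Step 4: prey: 20+8-7=21; pred: 7+1-2=6
Step 5: prey: 21+8-6=23; pred: 6+1-1=6
Step 6: prey: 23+9-6=26; pred: 6+1-1=6
Step 7: prey: 26+10-7=29; pred: 6+1-1=6
Step 8: prey: 29+11-8=32; pred: 6+1-1=6
Step 9: prey: 32+12-9=35; pred: 6+1-1=6
Step 10: prey: 35+14-10=39; pred: 6+2-1=7
Max prey = 39 at step 10

Answer: 39 10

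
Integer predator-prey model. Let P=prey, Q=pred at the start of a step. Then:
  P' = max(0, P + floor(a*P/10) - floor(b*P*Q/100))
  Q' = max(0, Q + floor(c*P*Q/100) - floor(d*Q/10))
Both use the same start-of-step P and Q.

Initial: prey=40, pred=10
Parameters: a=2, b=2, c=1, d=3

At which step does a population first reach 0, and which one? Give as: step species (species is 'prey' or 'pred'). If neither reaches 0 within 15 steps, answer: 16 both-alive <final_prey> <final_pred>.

Answer: 16 both-alive 18 6

Derivation:
Step 1: prey: 40+8-8=40; pred: 10+4-3=11
Step 2: prey: 40+8-8=40; pred: 11+4-3=12
Step 3: prey: 40+8-9=39; pred: 12+4-3=13
Step 4: prey: 39+7-10=36; pred: 13+5-3=15
Step 5: prey: 36+7-10=33; pred: 15+5-4=16
Step 6: prey: 33+6-10=29; pred: 16+5-4=17
Step 7: prey: 29+5-9=25; pred: 17+4-5=16
Step 8: prey: 25+5-8=22; pred: 16+4-4=16
Step 9: prey: 22+4-7=19; pred: 16+3-4=15
Step 10: prey: 19+3-5=17; pred: 15+2-4=13
Step 11: prey: 17+3-4=16; pred: 13+2-3=12
Step 12: prey: 16+3-3=16; pred: 12+1-3=10
Step 13: prey: 16+3-3=16; pred: 10+1-3=8
Step 14: prey: 16+3-2=17; pred: 8+1-2=7
Step 15: prey: 17+3-2=18; pred: 7+1-2=6
No extinction within 15 steps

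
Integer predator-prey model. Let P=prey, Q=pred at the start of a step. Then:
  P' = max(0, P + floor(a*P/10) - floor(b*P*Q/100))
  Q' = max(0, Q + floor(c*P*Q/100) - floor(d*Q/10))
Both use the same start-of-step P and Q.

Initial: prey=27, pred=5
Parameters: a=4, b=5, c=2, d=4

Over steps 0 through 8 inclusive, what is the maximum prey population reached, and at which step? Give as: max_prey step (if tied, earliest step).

Step 1: prey: 27+10-6=31; pred: 5+2-2=5
Step 2: prey: 31+12-7=36; pred: 5+3-2=6
Step 3: prey: 36+14-10=40; pred: 6+4-2=8
Step 4: prey: 40+16-16=40; pred: 8+6-3=11
Step 5: prey: 40+16-22=34; pred: 11+8-4=15
Step 6: prey: 34+13-25=22; pred: 15+10-6=19
Step 7: prey: 22+8-20=10; pred: 19+8-7=20
Step 8: prey: 10+4-10=4; pred: 20+4-8=16
Max prey = 40 at step 3

Answer: 40 3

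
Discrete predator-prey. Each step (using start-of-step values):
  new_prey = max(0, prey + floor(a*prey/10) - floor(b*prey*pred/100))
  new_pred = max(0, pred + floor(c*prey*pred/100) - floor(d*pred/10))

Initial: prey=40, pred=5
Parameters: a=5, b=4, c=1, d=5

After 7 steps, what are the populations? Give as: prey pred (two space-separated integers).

Step 1: prey: 40+20-8=52; pred: 5+2-2=5
Step 2: prey: 52+26-10=68; pred: 5+2-2=5
Step 3: prey: 68+34-13=89; pred: 5+3-2=6
Step 4: prey: 89+44-21=112; pred: 6+5-3=8
Step 5: prey: 112+56-35=133; pred: 8+8-4=12
Step 6: prey: 133+66-63=136; pred: 12+15-6=21
Step 7: prey: 136+68-114=90; pred: 21+28-10=39

Answer: 90 39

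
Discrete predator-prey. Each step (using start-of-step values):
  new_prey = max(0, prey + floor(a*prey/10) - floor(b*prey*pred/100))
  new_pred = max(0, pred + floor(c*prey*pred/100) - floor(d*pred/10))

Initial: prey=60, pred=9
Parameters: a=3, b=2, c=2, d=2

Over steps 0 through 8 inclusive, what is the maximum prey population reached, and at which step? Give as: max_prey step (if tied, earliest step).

Answer: 68 1

Derivation:
Step 1: prey: 60+18-10=68; pred: 9+10-1=18
Step 2: prey: 68+20-24=64; pred: 18+24-3=39
Step 3: prey: 64+19-49=34; pred: 39+49-7=81
Step 4: prey: 34+10-55=0; pred: 81+55-16=120
Step 5: prey: 0+0-0=0; pred: 120+0-24=96
Step 6: prey: 0+0-0=0; pred: 96+0-19=77
Step 7: prey: 0+0-0=0; pred: 77+0-15=62
Step 8: prey: 0+0-0=0; pred: 62+0-12=50
Max prey = 68 at step 1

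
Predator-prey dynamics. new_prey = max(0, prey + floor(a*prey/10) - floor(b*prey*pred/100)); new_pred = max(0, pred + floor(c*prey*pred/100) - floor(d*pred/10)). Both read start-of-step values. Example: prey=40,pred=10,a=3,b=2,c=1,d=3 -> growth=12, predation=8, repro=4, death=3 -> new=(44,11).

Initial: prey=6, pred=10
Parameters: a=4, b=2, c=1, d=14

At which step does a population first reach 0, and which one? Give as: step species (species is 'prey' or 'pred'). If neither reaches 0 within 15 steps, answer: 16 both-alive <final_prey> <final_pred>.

Step 1: prey: 6+2-1=7; pred: 10+0-14=0
First extinction: pred at step 1

Answer: 1 pred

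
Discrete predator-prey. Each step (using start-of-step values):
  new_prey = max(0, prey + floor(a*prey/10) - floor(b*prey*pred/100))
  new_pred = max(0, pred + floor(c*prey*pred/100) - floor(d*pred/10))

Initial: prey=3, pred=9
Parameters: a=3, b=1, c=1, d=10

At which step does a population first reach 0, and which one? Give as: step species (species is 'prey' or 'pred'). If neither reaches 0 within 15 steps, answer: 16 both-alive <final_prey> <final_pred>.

Answer: 1 pred

Derivation:
Step 1: prey: 3+0-0=3; pred: 9+0-9=0
First extinction: pred at step 1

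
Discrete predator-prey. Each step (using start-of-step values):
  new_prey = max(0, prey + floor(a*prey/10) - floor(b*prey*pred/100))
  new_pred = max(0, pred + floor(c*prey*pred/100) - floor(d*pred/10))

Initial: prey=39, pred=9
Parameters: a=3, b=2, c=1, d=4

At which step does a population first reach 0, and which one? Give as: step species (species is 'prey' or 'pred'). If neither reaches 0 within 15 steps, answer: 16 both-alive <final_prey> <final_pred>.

Answer: 16 both-alive 12 9

Derivation:
Step 1: prey: 39+11-7=43; pred: 9+3-3=9
Step 2: prey: 43+12-7=48; pred: 9+3-3=9
Step 3: prey: 48+14-8=54; pred: 9+4-3=10
Step 4: prey: 54+16-10=60; pred: 10+5-4=11
Step 5: prey: 60+18-13=65; pred: 11+6-4=13
Step 6: prey: 65+19-16=68; pred: 13+8-5=16
Step 7: prey: 68+20-21=67; pred: 16+10-6=20
Step 8: prey: 67+20-26=61; pred: 20+13-8=25
Step 9: prey: 61+18-30=49; pred: 25+15-10=30
Step 10: prey: 49+14-29=34; pred: 30+14-12=32
Step 11: prey: 34+10-21=23; pred: 32+10-12=30
Step 12: prey: 23+6-13=16; pred: 30+6-12=24
Step 13: prey: 16+4-7=13; pred: 24+3-9=18
Step 14: prey: 13+3-4=12; pred: 18+2-7=13
Step 15: prey: 12+3-3=12; pred: 13+1-5=9
No extinction within 15 steps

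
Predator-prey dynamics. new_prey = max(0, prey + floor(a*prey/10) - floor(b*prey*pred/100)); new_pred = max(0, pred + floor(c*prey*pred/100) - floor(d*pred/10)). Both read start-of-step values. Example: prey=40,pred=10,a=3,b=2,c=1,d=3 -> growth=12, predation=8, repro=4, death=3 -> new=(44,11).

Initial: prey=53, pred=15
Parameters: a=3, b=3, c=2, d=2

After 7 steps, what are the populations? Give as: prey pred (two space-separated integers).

Answer: 0 24

Derivation:
Step 1: prey: 53+15-23=45; pred: 15+15-3=27
Step 2: prey: 45+13-36=22; pred: 27+24-5=46
Step 3: prey: 22+6-30=0; pred: 46+20-9=57
Step 4: prey: 0+0-0=0; pred: 57+0-11=46
Step 5: prey: 0+0-0=0; pred: 46+0-9=37
Step 6: prey: 0+0-0=0; pred: 37+0-7=30
Step 7: prey: 0+0-0=0; pred: 30+0-6=24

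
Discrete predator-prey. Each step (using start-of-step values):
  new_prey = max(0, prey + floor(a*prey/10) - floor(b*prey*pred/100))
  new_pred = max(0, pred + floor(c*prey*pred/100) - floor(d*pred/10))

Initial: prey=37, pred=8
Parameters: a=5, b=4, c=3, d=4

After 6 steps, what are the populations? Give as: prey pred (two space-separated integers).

Answer: 0 22

Derivation:
Step 1: prey: 37+18-11=44; pred: 8+8-3=13
Step 2: prey: 44+22-22=44; pred: 13+17-5=25
Step 3: prey: 44+22-44=22; pred: 25+33-10=48
Step 4: prey: 22+11-42=0; pred: 48+31-19=60
Step 5: prey: 0+0-0=0; pred: 60+0-24=36
Step 6: prey: 0+0-0=0; pred: 36+0-14=22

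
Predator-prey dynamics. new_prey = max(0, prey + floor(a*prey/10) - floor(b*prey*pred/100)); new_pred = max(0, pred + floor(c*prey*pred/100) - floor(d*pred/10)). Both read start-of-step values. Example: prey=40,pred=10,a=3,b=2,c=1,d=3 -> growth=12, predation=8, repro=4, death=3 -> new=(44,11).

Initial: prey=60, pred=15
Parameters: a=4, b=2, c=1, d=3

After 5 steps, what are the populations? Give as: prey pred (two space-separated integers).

Answer: 19 50

Derivation:
Step 1: prey: 60+24-18=66; pred: 15+9-4=20
Step 2: prey: 66+26-26=66; pred: 20+13-6=27
Step 3: prey: 66+26-35=57; pred: 27+17-8=36
Step 4: prey: 57+22-41=38; pred: 36+20-10=46
Step 5: prey: 38+15-34=19; pred: 46+17-13=50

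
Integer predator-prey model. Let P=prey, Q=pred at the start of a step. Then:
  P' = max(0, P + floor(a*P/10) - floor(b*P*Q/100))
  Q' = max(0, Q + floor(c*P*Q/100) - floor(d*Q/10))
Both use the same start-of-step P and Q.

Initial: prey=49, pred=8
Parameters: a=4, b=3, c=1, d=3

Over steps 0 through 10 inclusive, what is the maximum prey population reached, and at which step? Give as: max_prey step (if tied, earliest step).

Answer: 66 3

Derivation:
Step 1: prey: 49+19-11=57; pred: 8+3-2=9
Step 2: prey: 57+22-15=64; pred: 9+5-2=12
Step 3: prey: 64+25-23=66; pred: 12+7-3=16
Step 4: prey: 66+26-31=61; pred: 16+10-4=22
Step 5: prey: 61+24-40=45; pred: 22+13-6=29
Step 6: prey: 45+18-39=24; pred: 29+13-8=34
Step 7: prey: 24+9-24=9; pred: 34+8-10=32
Step 8: prey: 9+3-8=4; pred: 32+2-9=25
Step 9: prey: 4+1-3=2; pred: 25+1-7=19
Step 10: prey: 2+0-1=1; pred: 19+0-5=14
Max prey = 66 at step 3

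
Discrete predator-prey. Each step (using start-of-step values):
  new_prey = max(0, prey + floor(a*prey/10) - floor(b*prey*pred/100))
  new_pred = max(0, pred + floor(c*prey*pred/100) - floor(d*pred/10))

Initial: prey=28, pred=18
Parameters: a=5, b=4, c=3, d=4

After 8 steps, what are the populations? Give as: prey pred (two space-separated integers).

Step 1: prey: 28+14-20=22; pred: 18+15-7=26
Step 2: prey: 22+11-22=11; pred: 26+17-10=33
Step 3: prey: 11+5-14=2; pred: 33+10-13=30
Step 4: prey: 2+1-2=1; pred: 30+1-12=19
Step 5: prey: 1+0-0=1; pred: 19+0-7=12
Step 6: prey: 1+0-0=1; pred: 12+0-4=8
Step 7: prey: 1+0-0=1; pred: 8+0-3=5
Step 8: prey: 1+0-0=1; pred: 5+0-2=3

Answer: 1 3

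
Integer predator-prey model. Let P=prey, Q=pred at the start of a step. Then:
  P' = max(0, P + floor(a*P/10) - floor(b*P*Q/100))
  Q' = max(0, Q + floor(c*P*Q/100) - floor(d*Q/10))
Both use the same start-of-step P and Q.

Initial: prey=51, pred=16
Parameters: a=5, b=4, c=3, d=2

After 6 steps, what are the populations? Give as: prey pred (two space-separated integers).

Step 1: prey: 51+25-32=44; pred: 16+24-3=37
Step 2: prey: 44+22-65=1; pred: 37+48-7=78
Step 3: prey: 1+0-3=0; pred: 78+2-15=65
Step 4: prey: 0+0-0=0; pred: 65+0-13=52
Step 5: prey: 0+0-0=0; pred: 52+0-10=42
Step 6: prey: 0+0-0=0; pred: 42+0-8=34

Answer: 0 34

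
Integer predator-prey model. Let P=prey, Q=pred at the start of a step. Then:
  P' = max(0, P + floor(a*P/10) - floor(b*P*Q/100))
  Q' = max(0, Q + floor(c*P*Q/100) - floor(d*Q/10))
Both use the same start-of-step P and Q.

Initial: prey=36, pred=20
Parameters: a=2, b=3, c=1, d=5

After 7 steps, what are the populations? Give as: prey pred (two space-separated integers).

Step 1: prey: 36+7-21=22; pred: 20+7-10=17
Step 2: prey: 22+4-11=15; pred: 17+3-8=12
Step 3: prey: 15+3-5=13; pred: 12+1-6=7
Step 4: prey: 13+2-2=13; pred: 7+0-3=4
Step 5: prey: 13+2-1=14; pred: 4+0-2=2
Step 6: prey: 14+2-0=16; pred: 2+0-1=1
Step 7: prey: 16+3-0=19; pred: 1+0-0=1

Answer: 19 1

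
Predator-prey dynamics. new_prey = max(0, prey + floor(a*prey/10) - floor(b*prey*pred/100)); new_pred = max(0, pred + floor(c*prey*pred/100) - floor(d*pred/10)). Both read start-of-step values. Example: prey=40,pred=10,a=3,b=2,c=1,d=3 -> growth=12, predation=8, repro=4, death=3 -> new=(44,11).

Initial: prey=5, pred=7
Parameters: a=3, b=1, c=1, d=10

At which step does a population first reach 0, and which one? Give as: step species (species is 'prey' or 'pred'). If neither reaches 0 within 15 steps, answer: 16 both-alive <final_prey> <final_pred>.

Answer: 1 pred

Derivation:
Step 1: prey: 5+1-0=6; pred: 7+0-7=0
First extinction: pred at step 1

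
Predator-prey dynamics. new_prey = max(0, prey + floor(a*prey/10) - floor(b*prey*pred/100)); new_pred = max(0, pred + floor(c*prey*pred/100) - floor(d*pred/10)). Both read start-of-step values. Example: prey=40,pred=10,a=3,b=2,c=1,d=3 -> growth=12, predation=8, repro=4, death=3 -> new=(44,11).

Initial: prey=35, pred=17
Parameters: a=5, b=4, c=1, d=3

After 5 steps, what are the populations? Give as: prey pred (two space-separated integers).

Step 1: prey: 35+17-23=29; pred: 17+5-5=17
Step 2: prey: 29+14-19=24; pred: 17+4-5=16
Step 3: prey: 24+12-15=21; pred: 16+3-4=15
Step 4: prey: 21+10-12=19; pred: 15+3-4=14
Step 5: prey: 19+9-10=18; pred: 14+2-4=12

Answer: 18 12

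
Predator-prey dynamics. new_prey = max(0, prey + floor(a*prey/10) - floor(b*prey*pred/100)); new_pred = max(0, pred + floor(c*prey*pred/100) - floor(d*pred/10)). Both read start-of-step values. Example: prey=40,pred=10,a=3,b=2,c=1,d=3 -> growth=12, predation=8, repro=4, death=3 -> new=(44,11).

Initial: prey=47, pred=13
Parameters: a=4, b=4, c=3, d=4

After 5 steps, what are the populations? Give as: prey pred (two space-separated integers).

Step 1: prey: 47+18-24=41; pred: 13+18-5=26
Step 2: prey: 41+16-42=15; pred: 26+31-10=47
Step 3: prey: 15+6-28=0; pred: 47+21-18=50
Step 4: prey: 0+0-0=0; pred: 50+0-20=30
Step 5: prey: 0+0-0=0; pred: 30+0-12=18

Answer: 0 18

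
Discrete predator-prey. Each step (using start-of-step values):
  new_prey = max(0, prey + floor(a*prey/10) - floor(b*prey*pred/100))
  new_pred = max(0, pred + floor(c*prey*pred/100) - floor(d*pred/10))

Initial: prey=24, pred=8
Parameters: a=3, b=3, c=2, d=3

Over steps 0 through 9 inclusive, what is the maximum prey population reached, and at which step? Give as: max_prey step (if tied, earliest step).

Answer: 26 1

Derivation:
Step 1: prey: 24+7-5=26; pred: 8+3-2=9
Step 2: prey: 26+7-7=26; pred: 9+4-2=11
Step 3: prey: 26+7-8=25; pred: 11+5-3=13
Step 4: prey: 25+7-9=23; pred: 13+6-3=16
Step 5: prey: 23+6-11=18; pred: 16+7-4=19
Step 6: prey: 18+5-10=13; pred: 19+6-5=20
Step 7: prey: 13+3-7=9; pred: 20+5-6=19
Step 8: prey: 9+2-5=6; pred: 19+3-5=17
Step 9: prey: 6+1-3=4; pred: 17+2-5=14
Max prey = 26 at step 1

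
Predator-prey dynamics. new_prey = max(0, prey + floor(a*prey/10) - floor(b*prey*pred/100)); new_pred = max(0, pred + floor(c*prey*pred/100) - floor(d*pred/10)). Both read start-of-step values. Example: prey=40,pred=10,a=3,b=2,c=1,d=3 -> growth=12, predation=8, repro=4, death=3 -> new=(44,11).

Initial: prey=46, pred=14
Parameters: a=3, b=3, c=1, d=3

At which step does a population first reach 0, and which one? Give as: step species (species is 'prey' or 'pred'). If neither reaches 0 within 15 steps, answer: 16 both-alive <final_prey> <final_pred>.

Answer: 16 both-alive 33 3

Derivation:
Step 1: prey: 46+13-19=40; pred: 14+6-4=16
Step 2: prey: 40+12-19=33; pred: 16+6-4=18
Step 3: prey: 33+9-17=25; pred: 18+5-5=18
Step 4: prey: 25+7-13=19; pred: 18+4-5=17
Step 5: prey: 19+5-9=15; pred: 17+3-5=15
Step 6: prey: 15+4-6=13; pred: 15+2-4=13
Step 7: prey: 13+3-5=11; pred: 13+1-3=11
Step 8: prey: 11+3-3=11; pred: 11+1-3=9
Step 9: prey: 11+3-2=12; pred: 9+0-2=7
Step 10: prey: 12+3-2=13; pred: 7+0-2=5
Step 11: prey: 13+3-1=15; pred: 5+0-1=4
Step 12: prey: 15+4-1=18; pred: 4+0-1=3
Step 13: prey: 18+5-1=22; pred: 3+0-0=3
Step 14: prey: 22+6-1=27; pred: 3+0-0=3
Step 15: prey: 27+8-2=33; pred: 3+0-0=3
No extinction within 15 steps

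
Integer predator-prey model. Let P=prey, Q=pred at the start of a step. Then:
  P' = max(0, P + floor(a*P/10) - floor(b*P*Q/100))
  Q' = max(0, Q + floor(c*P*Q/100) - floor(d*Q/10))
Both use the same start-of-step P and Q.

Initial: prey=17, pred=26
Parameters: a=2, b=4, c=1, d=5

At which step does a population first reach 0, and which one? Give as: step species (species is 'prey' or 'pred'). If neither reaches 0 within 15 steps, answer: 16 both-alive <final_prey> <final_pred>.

Answer: 16 both-alive 1 1

Derivation:
Step 1: prey: 17+3-17=3; pred: 26+4-13=17
Step 2: prey: 3+0-2=1; pred: 17+0-8=9
Step 3: prey: 1+0-0=1; pred: 9+0-4=5
Step 4: prey: 1+0-0=1; pred: 5+0-2=3
Step 5: prey: 1+0-0=1; pred: 3+0-1=2
Step 6: prey: 1+0-0=1; pred: 2+0-1=1
Step 7: prey: 1+0-0=1; pred: 1+0-0=1
Steps 8-15: state stable at prey=1, pred=1 (no change)
No extinction within 15 steps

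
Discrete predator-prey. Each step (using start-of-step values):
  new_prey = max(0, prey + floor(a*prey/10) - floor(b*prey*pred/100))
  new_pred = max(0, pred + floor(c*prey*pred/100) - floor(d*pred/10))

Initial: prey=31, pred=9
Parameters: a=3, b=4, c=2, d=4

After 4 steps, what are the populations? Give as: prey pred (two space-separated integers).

Answer: 14 14

Derivation:
Step 1: prey: 31+9-11=29; pred: 9+5-3=11
Step 2: prey: 29+8-12=25; pred: 11+6-4=13
Step 3: prey: 25+7-13=19; pred: 13+6-5=14
Step 4: prey: 19+5-10=14; pred: 14+5-5=14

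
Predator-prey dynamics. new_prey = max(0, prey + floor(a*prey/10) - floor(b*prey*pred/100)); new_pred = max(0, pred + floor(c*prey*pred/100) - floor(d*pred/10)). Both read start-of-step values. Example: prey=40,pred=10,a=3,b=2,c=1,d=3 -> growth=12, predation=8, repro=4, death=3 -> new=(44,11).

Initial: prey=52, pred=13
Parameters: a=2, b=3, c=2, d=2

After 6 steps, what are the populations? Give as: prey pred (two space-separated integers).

Step 1: prey: 52+10-20=42; pred: 13+13-2=24
Step 2: prey: 42+8-30=20; pred: 24+20-4=40
Step 3: prey: 20+4-24=0; pred: 40+16-8=48
Step 4: prey: 0+0-0=0; pred: 48+0-9=39
Step 5: prey: 0+0-0=0; pred: 39+0-7=32
Step 6: prey: 0+0-0=0; pred: 32+0-6=26

Answer: 0 26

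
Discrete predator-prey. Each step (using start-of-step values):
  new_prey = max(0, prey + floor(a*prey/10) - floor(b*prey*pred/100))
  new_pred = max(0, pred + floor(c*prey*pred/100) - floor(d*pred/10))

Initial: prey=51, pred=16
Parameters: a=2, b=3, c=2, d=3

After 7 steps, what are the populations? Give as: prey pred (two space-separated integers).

Answer: 0 10

Derivation:
Step 1: prey: 51+10-24=37; pred: 16+16-4=28
Step 2: prey: 37+7-31=13; pred: 28+20-8=40
Step 3: prey: 13+2-15=0; pred: 40+10-12=38
Step 4: prey: 0+0-0=0; pred: 38+0-11=27
Step 5: prey: 0+0-0=0; pred: 27+0-8=19
Step 6: prey: 0+0-0=0; pred: 19+0-5=14
Step 7: prey: 0+0-0=0; pred: 14+0-4=10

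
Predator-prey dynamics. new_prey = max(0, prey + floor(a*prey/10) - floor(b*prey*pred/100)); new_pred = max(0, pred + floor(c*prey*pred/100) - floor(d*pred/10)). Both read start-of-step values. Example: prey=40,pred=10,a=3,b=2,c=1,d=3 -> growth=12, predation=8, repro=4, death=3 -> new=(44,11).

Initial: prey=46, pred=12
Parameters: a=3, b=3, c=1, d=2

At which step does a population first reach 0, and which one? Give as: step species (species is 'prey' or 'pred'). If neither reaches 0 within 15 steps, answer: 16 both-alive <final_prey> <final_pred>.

Answer: 16 both-alive 7 4

Derivation:
Step 1: prey: 46+13-16=43; pred: 12+5-2=15
Step 2: prey: 43+12-19=36; pred: 15+6-3=18
Step 3: prey: 36+10-19=27; pred: 18+6-3=21
Step 4: prey: 27+8-17=18; pred: 21+5-4=22
Step 5: prey: 18+5-11=12; pred: 22+3-4=21
Step 6: prey: 12+3-7=8; pred: 21+2-4=19
Step 7: prey: 8+2-4=6; pred: 19+1-3=17
Step 8: prey: 6+1-3=4; pred: 17+1-3=15
Step 9: prey: 4+1-1=4; pred: 15+0-3=12
Step 10: prey: 4+1-1=4; pred: 12+0-2=10
Step 11: prey: 4+1-1=4; pred: 10+0-2=8
Step 12: prey: 4+1-0=5; pred: 8+0-1=7
Step 13: prey: 5+1-1=5; pred: 7+0-1=6
Step 14: prey: 5+1-0=6; pred: 6+0-1=5
Step 15: prey: 6+1-0=7; pred: 5+0-1=4
No extinction within 15 steps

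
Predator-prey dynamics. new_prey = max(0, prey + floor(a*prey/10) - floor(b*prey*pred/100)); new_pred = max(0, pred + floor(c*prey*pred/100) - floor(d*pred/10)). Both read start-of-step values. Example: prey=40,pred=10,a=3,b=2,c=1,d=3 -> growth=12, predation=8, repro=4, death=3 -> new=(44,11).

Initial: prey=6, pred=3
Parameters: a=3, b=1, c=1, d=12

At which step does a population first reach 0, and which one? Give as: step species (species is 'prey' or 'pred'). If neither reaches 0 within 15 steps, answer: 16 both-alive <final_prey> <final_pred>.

Step 1: prey: 6+1-0=7; pred: 3+0-3=0
First extinction: pred at step 1

Answer: 1 pred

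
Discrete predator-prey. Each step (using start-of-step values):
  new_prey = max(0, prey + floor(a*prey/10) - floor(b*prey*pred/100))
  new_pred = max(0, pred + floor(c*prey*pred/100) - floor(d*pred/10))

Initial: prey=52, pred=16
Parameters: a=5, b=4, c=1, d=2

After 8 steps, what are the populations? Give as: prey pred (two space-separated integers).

Step 1: prey: 52+26-33=45; pred: 16+8-3=21
Step 2: prey: 45+22-37=30; pred: 21+9-4=26
Step 3: prey: 30+15-31=14; pred: 26+7-5=28
Step 4: prey: 14+7-15=6; pred: 28+3-5=26
Step 5: prey: 6+3-6=3; pred: 26+1-5=22
Step 6: prey: 3+1-2=2; pred: 22+0-4=18
Step 7: prey: 2+1-1=2; pred: 18+0-3=15
Step 8: prey: 2+1-1=2; pred: 15+0-3=12

Answer: 2 12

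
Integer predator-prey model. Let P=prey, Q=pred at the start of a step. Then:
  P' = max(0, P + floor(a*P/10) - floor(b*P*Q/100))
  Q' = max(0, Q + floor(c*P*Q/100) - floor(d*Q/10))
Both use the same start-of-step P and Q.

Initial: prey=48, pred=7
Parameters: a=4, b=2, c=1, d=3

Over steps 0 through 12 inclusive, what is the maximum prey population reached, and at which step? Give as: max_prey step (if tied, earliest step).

Answer: 102 4

Derivation:
Step 1: prey: 48+19-6=61; pred: 7+3-2=8
Step 2: prey: 61+24-9=76; pred: 8+4-2=10
Step 3: prey: 76+30-15=91; pred: 10+7-3=14
Step 4: prey: 91+36-25=102; pred: 14+12-4=22
Step 5: prey: 102+40-44=98; pred: 22+22-6=38
Step 6: prey: 98+39-74=63; pred: 38+37-11=64
Step 7: prey: 63+25-80=8; pred: 64+40-19=85
Step 8: prey: 8+3-13=0; pred: 85+6-25=66
Step 9: prey: 0+0-0=0; pred: 66+0-19=47
Step 10: prey: 0+0-0=0; pred: 47+0-14=33
Step 11: prey: 0+0-0=0; pred: 33+0-9=24
Step 12: prey: 0+0-0=0; pred: 24+0-7=17
Max prey = 102 at step 4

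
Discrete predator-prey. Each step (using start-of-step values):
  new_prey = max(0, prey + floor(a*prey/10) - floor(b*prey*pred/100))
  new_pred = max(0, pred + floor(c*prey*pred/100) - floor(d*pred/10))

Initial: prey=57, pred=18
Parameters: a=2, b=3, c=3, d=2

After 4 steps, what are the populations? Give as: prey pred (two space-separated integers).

Step 1: prey: 57+11-30=38; pred: 18+30-3=45
Step 2: prey: 38+7-51=0; pred: 45+51-9=87
Step 3: prey: 0+0-0=0; pred: 87+0-17=70
Step 4: prey: 0+0-0=0; pred: 70+0-14=56

Answer: 0 56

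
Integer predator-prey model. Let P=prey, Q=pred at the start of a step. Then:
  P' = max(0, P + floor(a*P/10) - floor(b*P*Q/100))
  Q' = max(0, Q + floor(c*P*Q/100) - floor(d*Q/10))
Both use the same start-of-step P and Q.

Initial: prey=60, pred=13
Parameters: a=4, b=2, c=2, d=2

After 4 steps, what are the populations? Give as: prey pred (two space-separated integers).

Step 1: prey: 60+24-15=69; pred: 13+15-2=26
Step 2: prey: 69+27-35=61; pred: 26+35-5=56
Step 3: prey: 61+24-68=17; pred: 56+68-11=113
Step 4: prey: 17+6-38=0; pred: 113+38-22=129

Answer: 0 129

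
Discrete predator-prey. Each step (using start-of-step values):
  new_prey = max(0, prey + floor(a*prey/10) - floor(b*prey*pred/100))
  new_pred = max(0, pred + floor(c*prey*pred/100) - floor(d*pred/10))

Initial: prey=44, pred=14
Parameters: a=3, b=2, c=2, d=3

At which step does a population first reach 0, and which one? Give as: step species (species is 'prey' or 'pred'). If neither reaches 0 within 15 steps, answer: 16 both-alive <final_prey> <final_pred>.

Answer: 5 prey

Derivation:
Step 1: prey: 44+13-12=45; pred: 14+12-4=22
Step 2: prey: 45+13-19=39; pred: 22+19-6=35
Step 3: prey: 39+11-27=23; pred: 35+27-10=52
Step 4: prey: 23+6-23=6; pred: 52+23-15=60
Step 5: prey: 6+1-7=0; pred: 60+7-18=49
First extinction: prey at step 5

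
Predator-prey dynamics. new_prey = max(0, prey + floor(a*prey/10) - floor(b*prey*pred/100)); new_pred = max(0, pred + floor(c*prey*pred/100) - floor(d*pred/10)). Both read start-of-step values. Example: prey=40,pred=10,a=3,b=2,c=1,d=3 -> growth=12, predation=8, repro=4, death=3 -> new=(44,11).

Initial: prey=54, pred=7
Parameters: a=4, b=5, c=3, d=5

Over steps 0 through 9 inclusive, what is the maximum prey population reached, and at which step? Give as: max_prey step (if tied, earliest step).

Step 1: prey: 54+21-18=57; pred: 7+11-3=15
Step 2: prey: 57+22-42=37; pred: 15+25-7=33
Step 3: prey: 37+14-61=0; pred: 33+36-16=53
Step 4: prey: 0+0-0=0; pred: 53+0-26=27
Step 5: prey: 0+0-0=0; pred: 27+0-13=14
Step 6: prey: 0+0-0=0; pred: 14+0-7=7
Step 7: prey: 0+0-0=0; pred: 7+0-3=4
Step 8: prey: 0+0-0=0; pred: 4+0-2=2
Step 9: prey: 0+0-0=0; pred: 2+0-1=1
Max prey = 57 at step 1

Answer: 57 1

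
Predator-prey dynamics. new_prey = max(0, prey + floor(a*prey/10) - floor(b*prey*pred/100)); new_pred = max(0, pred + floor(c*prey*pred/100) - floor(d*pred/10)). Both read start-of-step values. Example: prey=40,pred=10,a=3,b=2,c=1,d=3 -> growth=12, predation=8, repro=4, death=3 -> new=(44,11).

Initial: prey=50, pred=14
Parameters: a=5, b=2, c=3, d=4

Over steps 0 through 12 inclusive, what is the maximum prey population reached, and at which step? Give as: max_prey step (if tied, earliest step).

Step 1: prey: 50+25-14=61; pred: 14+21-5=30
Step 2: prey: 61+30-36=55; pred: 30+54-12=72
Step 3: prey: 55+27-79=3; pred: 72+118-28=162
Step 4: prey: 3+1-9=0; pred: 162+14-64=112
Step 5: prey: 0+0-0=0; pred: 112+0-44=68
Step 6: prey: 0+0-0=0; pred: 68+0-27=41
Step 7: prey: 0+0-0=0; pred: 41+0-16=25
Step 8: prey: 0+0-0=0; pred: 25+0-10=15
Step 9: prey: 0+0-0=0; pred: 15+0-6=9
Step 10: prey: 0+0-0=0; pred: 9+0-3=6
Step 11: prey: 0+0-0=0; pred: 6+0-2=4
Step 12: prey: 0+0-0=0; pred: 4+0-1=3
Max prey = 61 at step 1

Answer: 61 1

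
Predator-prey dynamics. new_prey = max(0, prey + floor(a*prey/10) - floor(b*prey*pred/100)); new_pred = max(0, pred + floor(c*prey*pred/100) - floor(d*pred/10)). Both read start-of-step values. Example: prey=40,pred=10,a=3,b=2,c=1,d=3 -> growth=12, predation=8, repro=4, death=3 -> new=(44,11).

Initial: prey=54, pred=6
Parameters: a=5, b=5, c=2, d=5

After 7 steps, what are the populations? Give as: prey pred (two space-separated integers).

Step 1: prey: 54+27-16=65; pred: 6+6-3=9
Step 2: prey: 65+32-29=68; pred: 9+11-4=16
Step 3: prey: 68+34-54=48; pred: 16+21-8=29
Step 4: prey: 48+24-69=3; pred: 29+27-14=42
Step 5: prey: 3+1-6=0; pred: 42+2-21=23
Step 6: prey: 0+0-0=0; pred: 23+0-11=12
Step 7: prey: 0+0-0=0; pred: 12+0-6=6

Answer: 0 6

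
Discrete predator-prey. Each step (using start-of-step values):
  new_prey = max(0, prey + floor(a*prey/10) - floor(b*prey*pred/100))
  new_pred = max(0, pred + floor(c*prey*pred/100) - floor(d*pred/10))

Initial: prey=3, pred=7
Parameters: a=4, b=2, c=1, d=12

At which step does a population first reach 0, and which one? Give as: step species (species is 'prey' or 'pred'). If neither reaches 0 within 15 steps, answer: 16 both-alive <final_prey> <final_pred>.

Answer: 1 pred

Derivation:
Step 1: prey: 3+1-0=4; pred: 7+0-8=0
First extinction: pred at step 1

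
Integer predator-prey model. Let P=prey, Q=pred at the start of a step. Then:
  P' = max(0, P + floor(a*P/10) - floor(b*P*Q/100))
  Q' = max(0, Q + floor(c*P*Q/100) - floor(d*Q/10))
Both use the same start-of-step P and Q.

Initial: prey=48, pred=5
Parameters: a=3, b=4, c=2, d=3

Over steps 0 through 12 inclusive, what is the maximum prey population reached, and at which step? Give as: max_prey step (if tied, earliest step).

Step 1: prey: 48+14-9=53; pred: 5+4-1=8
Step 2: prey: 53+15-16=52; pred: 8+8-2=14
Step 3: prey: 52+15-29=38; pred: 14+14-4=24
Step 4: prey: 38+11-36=13; pred: 24+18-7=35
Step 5: prey: 13+3-18=0; pred: 35+9-10=34
Step 6: prey: 0+0-0=0; pred: 34+0-10=24
Step 7: prey: 0+0-0=0; pred: 24+0-7=17
Step 8: prey: 0+0-0=0; pred: 17+0-5=12
Step 9: prey: 0+0-0=0; pred: 12+0-3=9
Step 10: prey: 0+0-0=0; pred: 9+0-2=7
Step 11: prey: 0+0-0=0; pred: 7+0-2=5
Step 12: prey: 0+0-0=0; pred: 5+0-1=4
Max prey = 53 at step 1

Answer: 53 1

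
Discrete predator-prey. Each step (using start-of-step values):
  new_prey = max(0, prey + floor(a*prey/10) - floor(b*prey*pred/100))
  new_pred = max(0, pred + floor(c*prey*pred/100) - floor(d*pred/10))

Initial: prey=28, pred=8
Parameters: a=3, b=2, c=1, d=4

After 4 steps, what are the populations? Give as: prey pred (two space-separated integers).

Answer: 49 8

Derivation:
Step 1: prey: 28+8-4=32; pred: 8+2-3=7
Step 2: prey: 32+9-4=37; pred: 7+2-2=7
Step 3: prey: 37+11-5=43; pred: 7+2-2=7
Step 4: prey: 43+12-6=49; pred: 7+3-2=8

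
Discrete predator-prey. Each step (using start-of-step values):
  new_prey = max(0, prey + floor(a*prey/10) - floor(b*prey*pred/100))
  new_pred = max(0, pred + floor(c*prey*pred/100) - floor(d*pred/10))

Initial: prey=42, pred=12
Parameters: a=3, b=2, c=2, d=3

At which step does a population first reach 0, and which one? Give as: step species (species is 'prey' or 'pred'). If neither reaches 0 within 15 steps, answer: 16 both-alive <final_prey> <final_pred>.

Answer: 6 prey

Derivation:
Step 1: prey: 42+12-10=44; pred: 12+10-3=19
Step 2: prey: 44+13-16=41; pred: 19+16-5=30
Step 3: prey: 41+12-24=29; pred: 30+24-9=45
Step 4: prey: 29+8-26=11; pred: 45+26-13=58
Step 5: prey: 11+3-12=2; pred: 58+12-17=53
Step 6: prey: 2+0-2=0; pred: 53+2-15=40
First extinction: prey at step 6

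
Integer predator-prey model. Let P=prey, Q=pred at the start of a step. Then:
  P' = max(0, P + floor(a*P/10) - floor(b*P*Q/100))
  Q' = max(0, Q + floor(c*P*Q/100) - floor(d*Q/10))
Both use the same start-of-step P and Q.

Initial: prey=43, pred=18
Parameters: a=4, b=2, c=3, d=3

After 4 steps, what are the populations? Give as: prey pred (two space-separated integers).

Step 1: prey: 43+17-15=45; pred: 18+23-5=36
Step 2: prey: 45+18-32=31; pred: 36+48-10=74
Step 3: prey: 31+12-45=0; pred: 74+68-22=120
Step 4: prey: 0+0-0=0; pred: 120+0-36=84

Answer: 0 84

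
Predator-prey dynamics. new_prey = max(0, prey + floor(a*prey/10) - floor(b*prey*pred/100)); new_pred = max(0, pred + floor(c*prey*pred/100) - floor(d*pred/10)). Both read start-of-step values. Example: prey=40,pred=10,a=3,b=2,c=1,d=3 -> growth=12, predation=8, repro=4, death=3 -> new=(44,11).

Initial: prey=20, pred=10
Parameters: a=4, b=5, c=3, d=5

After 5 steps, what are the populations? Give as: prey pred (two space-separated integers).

Answer: 10 8

Derivation:
Step 1: prey: 20+8-10=18; pred: 10+6-5=11
Step 2: prey: 18+7-9=16; pred: 11+5-5=11
Step 3: prey: 16+6-8=14; pred: 11+5-5=11
Step 4: prey: 14+5-7=12; pred: 11+4-5=10
Step 5: prey: 12+4-6=10; pred: 10+3-5=8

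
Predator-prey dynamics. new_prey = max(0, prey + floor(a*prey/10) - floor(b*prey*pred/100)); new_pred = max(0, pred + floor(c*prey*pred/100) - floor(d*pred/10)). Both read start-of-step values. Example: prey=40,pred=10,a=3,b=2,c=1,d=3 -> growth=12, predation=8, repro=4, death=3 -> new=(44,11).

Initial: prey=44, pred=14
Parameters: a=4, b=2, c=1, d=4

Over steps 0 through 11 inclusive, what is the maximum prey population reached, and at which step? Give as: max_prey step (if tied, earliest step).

Answer: 61 4

Derivation:
Step 1: prey: 44+17-12=49; pred: 14+6-5=15
Step 2: prey: 49+19-14=54; pred: 15+7-6=16
Step 3: prey: 54+21-17=58; pred: 16+8-6=18
Step 4: prey: 58+23-20=61; pred: 18+10-7=21
Step 5: prey: 61+24-25=60; pred: 21+12-8=25
Step 6: prey: 60+24-30=54; pred: 25+15-10=30
Step 7: prey: 54+21-32=43; pred: 30+16-12=34
Step 8: prey: 43+17-29=31; pred: 34+14-13=35
Step 9: prey: 31+12-21=22; pred: 35+10-14=31
Step 10: prey: 22+8-13=17; pred: 31+6-12=25
Step 11: prey: 17+6-8=15; pred: 25+4-10=19
Max prey = 61 at step 4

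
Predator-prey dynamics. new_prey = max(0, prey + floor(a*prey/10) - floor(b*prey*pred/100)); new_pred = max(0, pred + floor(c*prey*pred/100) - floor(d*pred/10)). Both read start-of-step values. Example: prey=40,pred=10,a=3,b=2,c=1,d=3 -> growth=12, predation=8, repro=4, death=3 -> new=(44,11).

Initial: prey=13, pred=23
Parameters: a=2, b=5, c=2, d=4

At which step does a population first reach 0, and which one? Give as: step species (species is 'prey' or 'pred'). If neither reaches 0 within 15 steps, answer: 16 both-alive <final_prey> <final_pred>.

Step 1: prey: 13+2-14=1; pred: 23+5-9=19
Step 2: prey: 1+0-0=1; pred: 19+0-7=12
Step 3: prey: 1+0-0=1; pred: 12+0-4=8
Step 4: prey: 1+0-0=1; pred: 8+0-3=5
Step 5: prey: 1+0-0=1; pred: 5+0-2=3
Step 6: prey: 1+0-0=1; pred: 3+0-1=2
Step 7: prey: 1+0-0=1; pred: 2+0-0=2
Steps 8-15: state stable at prey=1, pred=2 (no change)
No extinction within 15 steps

Answer: 16 both-alive 1 2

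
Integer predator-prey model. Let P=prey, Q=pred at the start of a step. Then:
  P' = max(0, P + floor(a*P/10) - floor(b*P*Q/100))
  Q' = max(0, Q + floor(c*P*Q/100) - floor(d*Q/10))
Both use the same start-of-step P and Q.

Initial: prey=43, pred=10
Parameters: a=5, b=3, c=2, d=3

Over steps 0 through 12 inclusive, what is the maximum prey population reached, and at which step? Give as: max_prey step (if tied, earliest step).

Step 1: prey: 43+21-12=52; pred: 10+8-3=15
Step 2: prey: 52+26-23=55; pred: 15+15-4=26
Step 3: prey: 55+27-42=40; pred: 26+28-7=47
Step 4: prey: 40+20-56=4; pred: 47+37-14=70
Step 5: prey: 4+2-8=0; pred: 70+5-21=54
Step 6: prey: 0+0-0=0; pred: 54+0-16=38
Step 7: prey: 0+0-0=0; pred: 38+0-11=27
Step 8: prey: 0+0-0=0; pred: 27+0-8=19
Step 9: prey: 0+0-0=0; pred: 19+0-5=14
Step 10: prey: 0+0-0=0; pred: 14+0-4=10
Step 11: prey: 0+0-0=0; pred: 10+0-3=7
Step 12: prey: 0+0-0=0; pred: 7+0-2=5
Max prey = 55 at step 2

Answer: 55 2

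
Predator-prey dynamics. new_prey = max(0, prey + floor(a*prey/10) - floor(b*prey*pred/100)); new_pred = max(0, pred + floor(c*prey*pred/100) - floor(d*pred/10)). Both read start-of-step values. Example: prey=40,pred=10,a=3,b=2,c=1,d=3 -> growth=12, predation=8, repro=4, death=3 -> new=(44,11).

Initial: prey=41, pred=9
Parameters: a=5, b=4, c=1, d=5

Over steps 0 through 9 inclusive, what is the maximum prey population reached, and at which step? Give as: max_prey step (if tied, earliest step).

Step 1: prey: 41+20-14=47; pred: 9+3-4=8
Step 2: prey: 47+23-15=55; pred: 8+3-4=7
Step 3: prey: 55+27-15=67; pred: 7+3-3=7
Step 4: prey: 67+33-18=82; pred: 7+4-3=8
Step 5: prey: 82+41-26=97; pred: 8+6-4=10
Step 6: prey: 97+48-38=107; pred: 10+9-5=14
Step 7: prey: 107+53-59=101; pred: 14+14-7=21
Step 8: prey: 101+50-84=67; pred: 21+21-10=32
Step 9: prey: 67+33-85=15; pred: 32+21-16=37
Max prey = 107 at step 6

Answer: 107 6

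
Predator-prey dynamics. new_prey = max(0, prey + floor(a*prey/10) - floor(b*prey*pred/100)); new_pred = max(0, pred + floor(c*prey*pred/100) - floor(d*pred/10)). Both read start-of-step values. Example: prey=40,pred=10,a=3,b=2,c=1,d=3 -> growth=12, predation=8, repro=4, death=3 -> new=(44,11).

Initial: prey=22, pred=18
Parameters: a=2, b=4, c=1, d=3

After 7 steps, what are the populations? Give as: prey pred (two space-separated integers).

Step 1: prey: 22+4-15=11; pred: 18+3-5=16
Step 2: prey: 11+2-7=6; pred: 16+1-4=13
Step 3: prey: 6+1-3=4; pred: 13+0-3=10
Step 4: prey: 4+0-1=3; pred: 10+0-3=7
Step 5: prey: 3+0-0=3; pred: 7+0-2=5
Step 6: prey: 3+0-0=3; pred: 5+0-1=4
Step 7: prey: 3+0-0=3; pred: 4+0-1=3

Answer: 3 3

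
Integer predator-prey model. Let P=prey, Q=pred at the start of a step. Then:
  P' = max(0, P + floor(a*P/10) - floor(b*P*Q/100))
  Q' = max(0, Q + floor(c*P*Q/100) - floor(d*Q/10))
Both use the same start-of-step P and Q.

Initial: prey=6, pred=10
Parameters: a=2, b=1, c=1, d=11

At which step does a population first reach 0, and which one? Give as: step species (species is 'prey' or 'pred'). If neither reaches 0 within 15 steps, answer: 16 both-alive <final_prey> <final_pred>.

Step 1: prey: 6+1-0=7; pred: 10+0-11=0
First extinction: pred at step 1

Answer: 1 pred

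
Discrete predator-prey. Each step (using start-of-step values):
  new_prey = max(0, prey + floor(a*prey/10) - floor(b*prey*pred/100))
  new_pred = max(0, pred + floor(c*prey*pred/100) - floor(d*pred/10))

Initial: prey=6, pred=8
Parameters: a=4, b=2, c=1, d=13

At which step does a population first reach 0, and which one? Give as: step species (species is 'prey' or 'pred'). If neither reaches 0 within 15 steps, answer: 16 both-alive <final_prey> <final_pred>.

Answer: 1 pred

Derivation:
Step 1: prey: 6+2-0=8; pred: 8+0-10=0
First extinction: pred at step 1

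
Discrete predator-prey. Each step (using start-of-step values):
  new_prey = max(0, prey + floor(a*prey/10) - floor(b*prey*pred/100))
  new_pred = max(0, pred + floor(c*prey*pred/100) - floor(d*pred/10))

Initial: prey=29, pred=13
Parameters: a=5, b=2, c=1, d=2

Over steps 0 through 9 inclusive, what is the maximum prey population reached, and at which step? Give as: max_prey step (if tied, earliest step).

Step 1: prey: 29+14-7=36; pred: 13+3-2=14
Step 2: prey: 36+18-10=44; pred: 14+5-2=17
Step 3: prey: 44+22-14=52; pred: 17+7-3=21
Step 4: prey: 52+26-21=57; pred: 21+10-4=27
Step 5: prey: 57+28-30=55; pred: 27+15-5=37
Step 6: prey: 55+27-40=42; pred: 37+20-7=50
Step 7: prey: 42+21-42=21; pred: 50+21-10=61
Step 8: prey: 21+10-25=6; pred: 61+12-12=61
Step 9: prey: 6+3-7=2; pred: 61+3-12=52
Max prey = 57 at step 4

Answer: 57 4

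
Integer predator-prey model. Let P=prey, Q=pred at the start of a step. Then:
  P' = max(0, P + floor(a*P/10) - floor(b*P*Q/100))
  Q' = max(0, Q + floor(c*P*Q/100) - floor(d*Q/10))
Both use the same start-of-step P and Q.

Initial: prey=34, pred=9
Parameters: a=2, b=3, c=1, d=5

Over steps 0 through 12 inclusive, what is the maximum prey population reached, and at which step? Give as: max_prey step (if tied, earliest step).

Step 1: prey: 34+6-9=31; pred: 9+3-4=8
Step 2: prey: 31+6-7=30; pred: 8+2-4=6
Step 3: prey: 30+6-5=31; pred: 6+1-3=4
Step 4: prey: 31+6-3=34; pred: 4+1-2=3
Step 5: prey: 34+6-3=37; pred: 3+1-1=3
Step 6: prey: 37+7-3=41; pred: 3+1-1=3
Step 7: prey: 41+8-3=46; pred: 3+1-1=3
Step 8: prey: 46+9-4=51; pred: 3+1-1=3
Step 9: prey: 51+10-4=57; pred: 3+1-1=3
Step 10: prey: 57+11-5=63; pred: 3+1-1=3
Step 11: prey: 63+12-5=70; pred: 3+1-1=3
Step 12: prey: 70+14-6=78; pred: 3+2-1=4
Max prey = 78 at step 12

Answer: 78 12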